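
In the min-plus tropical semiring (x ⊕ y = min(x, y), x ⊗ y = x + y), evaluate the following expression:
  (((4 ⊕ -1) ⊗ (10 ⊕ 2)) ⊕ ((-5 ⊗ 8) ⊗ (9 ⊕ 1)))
(((4 ⊕ -1) ⊗ (10 ⊕ 2)) ⊕ ((-5 ⊗ 8) ⊗ (9 ⊕ 1))) = 1

Expand innermost to outermost. Recall ⊕ takes the minimum of its arguments and ⊗ takes their sum. Working out the expression (((4 ⊕ -1) ⊗ (10 ⊕ 2)) ⊕ ((-5 ⊗ 8) ⊗ (9 ⊕ 1))) gives 1.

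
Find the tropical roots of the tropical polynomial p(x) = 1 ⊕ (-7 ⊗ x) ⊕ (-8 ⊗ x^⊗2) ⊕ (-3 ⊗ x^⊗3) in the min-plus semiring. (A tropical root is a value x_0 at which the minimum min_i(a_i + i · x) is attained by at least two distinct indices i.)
Roots: {-5, 1, 8}

Each tropical root is a break point of the lower envelope of the lines y = a_i + i · x (there are 4 lines, with slopes 0, 1, ..., 3). Only the lines that attain the minimum somewhere contribute to roots; other lines are dominated. Here the surviving (envelope) indices are i = 3, i = 2, i = 1, i = 0.
Intersections between consecutive envelope lines give the roots: for adjacent envelope indices i < j the intersection is x = (a_i − a_j) / (j − i). Reading off the sorted break points: {-5, 1, 8}.
Verification: at each break x_0, at least two indices attain the minimum of min_i(a_i + i · x_0).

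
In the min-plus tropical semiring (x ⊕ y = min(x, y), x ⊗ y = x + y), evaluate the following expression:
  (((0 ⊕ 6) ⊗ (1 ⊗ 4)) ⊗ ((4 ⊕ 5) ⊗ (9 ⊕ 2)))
(((0 ⊕ 6) ⊗ (1 ⊗ 4)) ⊗ ((4 ⊕ 5) ⊗ (9 ⊕ 2))) = 11

Expand innermost to outermost. Recall ⊕ takes the minimum of its arguments and ⊗ takes their sum. Working out the expression (((0 ⊕ 6) ⊗ (1 ⊗ 4)) ⊗ ((4 ⊕ 5) ⊗ (9 ⊕ 2))) gives 11.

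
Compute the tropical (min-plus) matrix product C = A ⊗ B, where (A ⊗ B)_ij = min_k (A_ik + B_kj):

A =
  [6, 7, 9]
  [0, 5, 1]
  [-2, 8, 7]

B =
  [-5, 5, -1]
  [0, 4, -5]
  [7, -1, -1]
A ⊗ B =
  [1, 8, 2]
  [-5, 0, -1]
  [-7, 3, -3]

Apply the min-plus product entry-by-entry:
  C[0][0] = min over k of (A[0][0] + B[0][0] = 6 + -5 = 1, A[0][1] + B[1][0] = 7 + 0 = 7, A[0][2] + B[2][0] = 9 + 7 = 16) = 1 (attained at k = 0)
  C[0][1] = min over k of (A[0][0] + B[0][1] = 6 + 5 = 11, A[0][1] + B[1][1] = 7 + 4 = 11, A[0][2] + B[2][1] = 9 + -1 = 8) = 8 (attained at k = 2)
  C[0][2] = min over k of (A[0][0] + B[0][2] = 6 + -1 = 5, A[0][1] + B[1][2] = 7 + -5 = 2, A[0][2] + B[2][2] = 9 + -1 = 8) = 2 (attained at k = 1)
  C[1][0] = min over k of (A[1][0] + B[0][0] = 0 + -5 = -5, A[1][1] + B[1][0] = 5 + 0 = 5, A[1][2] + B[2][0] = 1 + 7 = 8) = -5 (attained at k = 0)
  C[1][1] = min over k of (A[1][0] + B[0][1] = 0 + 5 = 5, A[1][1] + B[1][1] = 5 + 4 = 9, A[1][2] + B[2][1] = 1 + -1 = 0) = 0 (attained at k = 2)
  C[1][2] = min over k of (A[1][0] + B[0][2] = 0 + -1 = -1, A[1][1] + B[1][2] = 5 + -5 = 0, A[1][2] + B[2][2] = 1 + -1 = 0) = -1 (attained at k = 0)
  C[2][0] = min over k of (A[2][0] + B[0][0] = -2 + -5 = -7, A[2][1] + B[1][0] = 8 + 0 = 8, A[2][2] + B[2][0] = 7 + 7 = 14) = -7 (attained at k = 0)
  C[2][1] = min over k of (A[2][0] + B[0][1] = -2 + 5 = 3, A[2][1] + B[1][1] = 8 + 4 = 12, A[2][2] + B[2][1] = 7 + -1 = 6) = 3 (attained at k = 0)
  C[2][2] = min over k of (A[2][0] + B[0][2] = -2 + -1 = -3, A[2][1] + B[1][2] = 8 + -5 = 3, A[2][2] + B[2][2] = 7 + -1 = 6) = -3 (attained at k = 0)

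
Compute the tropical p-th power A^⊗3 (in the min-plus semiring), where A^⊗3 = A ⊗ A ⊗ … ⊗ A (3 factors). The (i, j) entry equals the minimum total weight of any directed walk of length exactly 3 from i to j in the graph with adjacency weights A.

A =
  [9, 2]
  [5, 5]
A^⊗3 =
  [12, 9]
  [12, 12]

Each entry (A^⊗3)_ij equals the minimum over all length-3 walks i = v_0 → v_1 → … → v_3 = j of Σ_t A[v_t][v_{t+1}]. For example, for (i, j) = (0, 1) we minimise over 4 possible intermediate vertex sequences; the minimum is 9, attained along the walk 0 → 1 → 0 → 1.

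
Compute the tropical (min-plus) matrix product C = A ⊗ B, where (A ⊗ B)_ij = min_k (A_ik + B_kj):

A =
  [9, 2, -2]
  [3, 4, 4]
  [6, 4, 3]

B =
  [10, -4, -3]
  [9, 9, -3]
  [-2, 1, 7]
A ⊗ B =
  [-4, -1, -1]
  [2, -1, 0]
  [1, 2, 1]

Apply the min-plus product entry-by-entry:
  C[0][0] = min over k of (A[0][0] + B[0][0] = 9 + 10 = 19, A[0][1] + B[1][0] = 2 + 9 = 11, A[0][2] + B[2][0] = -2 + -2 = -4) = -4 (attained at k = 2)
  C[0][1] = min over k of (A[0][0] + B[0][1] = 9 + -4 = 5, A[0][1] + B[1][1] = 2 + 9 = 11, A[0][2] + B[2][1] = -2 + 1 = -1) = -1 (attained at k = 2)
  C[0][2] = min over k of (A[0][0] + B[0][2] = 9 + -3 = 6, A[0][1] + B[1][2] = 2 + -3 = -1, A[0][2] + B[2][2] = -2 + 7 = 5) = -1 (attained at k = 1)
  C[1][0] = min over k of (A[1][0] + B[0][0] = 3 + 10 = 13, A[1][1] + B[1][0] = 4 + 9 = 13, A[1][2] + B[2][0] = 4 + -2 = 2) = 2 (attained at k = 2)
  C[1][1] = min over k of (A[1][0] + B[0][1] = 3 + -4 = -1, A[1][1] + B[1][1] = 4 + 9 = 13, A[1][2] + B[2][1] = 4 + 1 = 5) = -1 (attained at k = 0)
  C[1][2] = min over k of (A[1][0] + B[0][2] = 3 + -3 = 0, A[1][1] + B[1][2] = 4 + -3 = 1, A[1][2] + B[2][2] = 4 + 7 = 11) = 0 (attained at k = 0)
  C[2][0] = min over k of (A[2][0] + B[0][0] = 6 + 10 = 16, A[2][1] + B[1][0] = 4 + 9 = 13, A[2][2] + B[2][0] = 3 + -2 = 1) = 1 (attained at k = 2)
  C[2][1] = min over k of (A[2][0] + B[0][1] = 6 + -4 = 2, A[2][1] + B[1][1] = 4 + 9 = 13, A[2][2] + B[2][1] = 3 + 1 = 4) = 2 (attained at k = 0)
  C[2][2] = min over k of (A[2][0] + B[0][2] = 6 + -3 = 3, A[2][1] + B[1][2] = 4 + -3 = 1, A[2][2] + B[2][2] = 3 + 7 = 10) = 1 (attained at k = 1)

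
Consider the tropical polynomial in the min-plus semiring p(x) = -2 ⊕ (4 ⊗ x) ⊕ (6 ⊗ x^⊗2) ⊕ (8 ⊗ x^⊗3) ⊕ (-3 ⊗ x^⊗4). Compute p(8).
p(8) = -2

A tropical monomial a ⊗ x^⊗i evaluates to a + i · x. Evaluating each term at x = 8:
  Term 0 contributes -2 + 0 · 8 = -2
  Term 1 contributes 4 + 1 · 8 = 12
  Term 2 contributes 6 + 2 · 8 = 22
  Term 3 contributes 8 + 3 · 8 = 32
  Term 4 contributes -3 + 4 · 8 = 29
p(8) = ⊕ of these = min[-2, 12, 22, 32, 29] = -2.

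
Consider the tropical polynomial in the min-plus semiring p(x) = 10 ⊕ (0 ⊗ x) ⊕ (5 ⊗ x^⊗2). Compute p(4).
p(4) = 4

A tropical monomial a ⊗ x^⊗i evaluates to a + i · x. Evaluating each term at x = 4:
  Term 0 contributes 10 + 0 · 4 = 10
  Term 1 contributes 0 + 1 · 4 = 4
  Term 2 contributes 5 + 2 · 4 = 13
p(4) = ⊕ of these = min[10, 4, 13] = 4.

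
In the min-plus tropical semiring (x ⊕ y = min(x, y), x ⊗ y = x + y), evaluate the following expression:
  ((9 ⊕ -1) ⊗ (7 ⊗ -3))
((9 ⊕ -1) ⊗ (7 ⊗ -3)) = 3

Expand innermost to outermost. Recall ⊕ takes the minimum of its arguments and ⊗ takes their sum. Working out the expression ((9 ⊕ -1) ⊗ (7 ⊗ -3)) gives 3.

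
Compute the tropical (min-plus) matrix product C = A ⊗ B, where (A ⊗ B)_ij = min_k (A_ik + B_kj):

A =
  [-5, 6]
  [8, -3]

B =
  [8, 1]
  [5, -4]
A ⊗ B =
  [3, -4]
  [2, -7]

Apply the min-plus product entry-by-entry:
  C[0][0] = min over k of (A[0][0] + B[0][0] = -5 + 8 = 3, A[0][1] + B[1][0] = 6 + 5 = 11) = 3 (attained at k = 0)
  C[0][1] = min over k of (A[0][0] + B[0][1] = -5 + 1 = -4, A[0][1] + B[1][1] = 6 + -4 = 2) = -4 (attained at k = 0)
  C[1][0] = min over k of (A[1][0] + B[0][0] = 8 + 8 = 16, A[1][1] + B[1][0] = -3 + 5 = 2) = 2 (attained at k = 1)
  C[1][1] = min over k of (A[1][0] + B[0][1] = 8 + 1 = 9, A[1][1] + B[1][1] = -3 + -4 = -7) = -7 (attained at k = 1)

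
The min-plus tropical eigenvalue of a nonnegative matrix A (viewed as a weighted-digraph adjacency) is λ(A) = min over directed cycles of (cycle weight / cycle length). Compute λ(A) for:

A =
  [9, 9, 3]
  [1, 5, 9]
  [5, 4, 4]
λ(A) = 8/3

Enumerate directed cycles and compute their means (weight / length). Sample:
  cycle 0 → 0: weight = 9, length = 1, mean = 9/1 ≈ 9.000
  cycle 1 → 1: weight = 5, length = 1, mean = 5/1 ≈ 5.000
  cycle 2 → 2: weight = 4, length = 1, mean = 4/1 ≈ 4.000
  cycle 0 → 1 → 0: weight = 10, length = 2, mean = 10/2 ≈ 5.000
  cycle 0 → 2 → 0: weight = 8, length = 2, mean = 8/2 ≈ 4.000
  cycle 1 → 0 → 1: weight = 10, length = 2, mean = 10/2 ≈ 5.000
Minimum mean = 2.667, attained e.g. along the cycle 0 → 2 → 1 → 0 with weight 8 and length 3. So λ(A) = 8/3 = 8/3.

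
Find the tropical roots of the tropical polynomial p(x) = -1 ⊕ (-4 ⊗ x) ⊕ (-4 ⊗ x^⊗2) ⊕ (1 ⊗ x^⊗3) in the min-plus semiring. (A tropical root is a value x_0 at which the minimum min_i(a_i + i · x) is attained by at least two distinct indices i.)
Roots: {-5, 0, 3}

Each tropical root is a break point of the lower envelope of the lines y = a_i + i · x (there are 4 lines, with slopes 0, 1, ..., 3). Only the lines that attain the minimum somewhere contribute to roots; other lines are dominated. Here the surviving (envelope) indices are i = 3, i = 2, i = 1, i = 0.
Intersections between consecutive envelope lines give the roots: for adjacent envelope indices i < j the intersection is x = (a_i − a_j) / (j − i). Reading off the sorted break points: {-5, 0, 3}.
Verification: at each break x_0, at least two indices attain the minimum of min_i(a_i + i · x_0).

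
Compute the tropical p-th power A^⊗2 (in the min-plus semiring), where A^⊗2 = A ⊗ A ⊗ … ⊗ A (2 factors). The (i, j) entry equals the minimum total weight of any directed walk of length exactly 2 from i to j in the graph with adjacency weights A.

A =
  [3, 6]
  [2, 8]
A^⊗2 =
  [6, 9]
  [5, 8]

Each entry (A^⊗2)_ij equals the minimum over all length-2 walks i = v_0 → v_1 → … → v_2 = j of Σ_t A[v_t][v_{t+1}]. For example, for (i, j) = (0, 1) we minimise over 2 possible intermediate vertex sequences; the minimum is 9, attained along the walk 0 → 0 → 1.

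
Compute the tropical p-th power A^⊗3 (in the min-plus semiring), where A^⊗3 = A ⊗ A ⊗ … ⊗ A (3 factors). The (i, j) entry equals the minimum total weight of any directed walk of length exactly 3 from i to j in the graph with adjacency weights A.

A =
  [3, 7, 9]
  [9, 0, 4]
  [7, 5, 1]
A^⊗3 =
  [9, 7, 11]
  [9, 0, 4]
  [9, 5, 3]

Each entry (A^⊗3)_ij equals the minimum over all length-3 walks i = v_0 → v_1 → … → v_3 = j of Σ_t A[v_t][v_{t+1}]. For example, for (i, j) = (0, 2) we minimise over 9 possible intermediate vertex sequences; the minimum is 11, attained along the walk 0 → 1 → 1 → 2.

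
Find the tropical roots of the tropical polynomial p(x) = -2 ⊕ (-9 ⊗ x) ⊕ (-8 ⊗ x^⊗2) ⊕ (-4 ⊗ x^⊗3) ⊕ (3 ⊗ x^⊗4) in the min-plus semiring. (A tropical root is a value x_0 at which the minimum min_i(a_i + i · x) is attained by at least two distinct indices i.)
Roots: {-7, -4, -1, 7}

Each tropical root is a break point of the lower envelope of the lines y = a_i + i · x (there are 5 lines, with slopes 0, 1, ..., 4). Only the lines that attain the minimum somewhere contribute to roots; other lines are dominated. Here the surviving (envelope) indices are i = 4, i = 3, i = 2, i = 1, i = 0.
Intersections between consecutive envelope lines give the roots: for adjacent envelope indices i < j the intersection is x = (a_i − a_j) / (j − i). Reading off the sorted break points: {-7, -4, -1, 7}.
Verification: at each break x_0, at least two indices attain the minimum of min_i(a_i + i · x_0).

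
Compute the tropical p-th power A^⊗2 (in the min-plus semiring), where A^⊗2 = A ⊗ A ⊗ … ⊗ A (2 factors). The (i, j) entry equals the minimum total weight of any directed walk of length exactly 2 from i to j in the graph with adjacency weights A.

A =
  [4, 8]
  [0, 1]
A^⊗2 =
  [8, 9]
  [1, 2]

Each entry (A^⊗2)_ij equals the minimum over all length-2 walks i = v_0 → v_1 → … → v_2 = j of Σ_t A[v_t][v_{t+1}]. For example, for (i, j) = (0, 1) we minimise over 2 possible intermediate vertex sequences; the minimum is 9, attained along the walk 0 → 1 → 1.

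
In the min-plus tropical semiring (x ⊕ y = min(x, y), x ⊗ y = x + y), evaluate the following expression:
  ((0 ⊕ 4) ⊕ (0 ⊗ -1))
((0 ⊕ 4) ⊕ (0 ⊗ -1)) = -1

Expand innermost to outermost. Recall ⊕ takes the minimum of its arguments and ⊗ takes their sum. Working out the expression ((0 ⊕ 4) ⊕ (0 ⊗ -1)) gives -1.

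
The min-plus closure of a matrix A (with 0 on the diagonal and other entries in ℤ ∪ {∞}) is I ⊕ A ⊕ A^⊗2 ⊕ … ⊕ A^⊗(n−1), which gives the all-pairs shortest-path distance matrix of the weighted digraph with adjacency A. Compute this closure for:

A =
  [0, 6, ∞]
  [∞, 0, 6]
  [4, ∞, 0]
Closure =
  [0, 6, 12]
  [10, 0, 6]
  [4, 10, 0]

This is the Floyd-Warshall all-pairs shortest-path computation. For each intermediate vertex k = 0, 1, …, 2, update dist[i][j] ← min(dist[i][j], dist[i][k] + dist[k][j]). The final matrix gives, for each (i, j), the minimum total weight of any directed path from i to j (possibly empty when i = j).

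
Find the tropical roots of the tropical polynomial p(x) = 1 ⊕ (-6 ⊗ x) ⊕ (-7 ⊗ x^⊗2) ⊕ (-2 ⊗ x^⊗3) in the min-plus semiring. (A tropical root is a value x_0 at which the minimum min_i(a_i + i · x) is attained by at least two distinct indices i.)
Roots: {-5, 1, 7}

Each tropical root is a break point of the lower envelope of the lines y = a_i + i · x (there are 4 lines, with slopes 0, 1, ..., 3). Only the lines that attain the minimum somewhere contribute to roots; other lines are dominated. Here the surviving (envelope) indices are i = 3, i = 2, i = 1, i = 0.
Intersections between consecutive envelope lines give the roots: for adjacent envelope indices i < j the intersection is x = (a_i − a_j) / (j − i). Reading off the sorted break points: {-5, 1, 7}.
Verification: at each break x_0, at least two indices attain the minimum of min_i(a_i + i · x_0).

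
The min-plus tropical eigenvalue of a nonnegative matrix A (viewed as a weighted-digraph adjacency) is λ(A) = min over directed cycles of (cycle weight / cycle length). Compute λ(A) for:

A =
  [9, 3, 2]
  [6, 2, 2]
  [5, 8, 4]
λ(A) = 2

Enumerate directed cycles and compute their means (weight / length). Sample:
  cycle 0 → 0: weight = 9, length = 1, mean = 9/1 ≈ 9.000
  cycle 1 → 1: weight = 2, length = 1, mean = 2/1 ≈ 2.000
  cycle 2 → 2: weight = 4, length = 1, mean = 4/1 ≈ 4.000
  cycle 0 → 1 → 0: weight = 9, length = 2, mean = 9/2 ≈ 4.500
  cycle 0 → 2 → 0: weight = 7, length = 2, mean = 7/2 ≈ 3.500
  cycle 1 → 0 → 1: weight = 9, length = 2, mean = 9/2 ≈ 4.500
Minimum mean = 2.000, attained e.g. along the cycle 1 → 1 with weight 2 and length 1. So λ(A) = 2/1 = 2.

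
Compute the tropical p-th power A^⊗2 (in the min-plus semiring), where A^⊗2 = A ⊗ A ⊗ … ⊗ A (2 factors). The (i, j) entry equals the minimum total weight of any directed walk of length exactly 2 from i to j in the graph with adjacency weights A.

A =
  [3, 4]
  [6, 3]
A^⊗2 =
  [6, 7]
  [9, 6]

Each entry (A^⊗2)_ij equals the minimum over all length-2 walks i = v_0 → v_1 → … → v_2 = j of Σ_t A[v_t][v_{t+1}]. For example, for (i, j) = (0, 1) we minimise over 2 possible intermediate vertex sequences; the minimum is 7, attained along the walk 0 → 0 → 1.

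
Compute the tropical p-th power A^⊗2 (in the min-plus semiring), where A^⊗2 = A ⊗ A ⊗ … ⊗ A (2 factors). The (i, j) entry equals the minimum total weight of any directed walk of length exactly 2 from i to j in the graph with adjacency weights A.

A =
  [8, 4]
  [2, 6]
A^⊗2 =
  [6, 10]
  [8, 6]

Each entry (A^⊗2)_ij equals the minimum over all length-2 walks i = v_0 → v_1 → … → v_2 = j of Σ_t A[v_t][v_{t+1}]. For example, for (i, j) = (0, 1) we minimise over 2 possible intermediate vertex sequences; the minimum is 10, attained along the walk 0 → 1 → 1.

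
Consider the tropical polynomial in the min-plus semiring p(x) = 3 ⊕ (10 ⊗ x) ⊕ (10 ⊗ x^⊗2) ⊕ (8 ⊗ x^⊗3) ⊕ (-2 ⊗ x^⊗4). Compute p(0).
p(0) = -2

A tropical monomial a ⊗ x^⊗i evaluates to a + i · x. Evaluating each term at x = 0:
  Term 0 contributes 3 + 0 · 0 = 3
  Term 1 contributes 10 + 1 · 0 = 10
  Term 2 contributes 10 + 2 · 0 = 10
  Term 3 contributes 8 + 3 · 0 = 8
  Term 4 contributes -2 + 4 · 0 = -2
p(0) = ⊕ of these = min[3, 10, 10, 8, -2] = -2.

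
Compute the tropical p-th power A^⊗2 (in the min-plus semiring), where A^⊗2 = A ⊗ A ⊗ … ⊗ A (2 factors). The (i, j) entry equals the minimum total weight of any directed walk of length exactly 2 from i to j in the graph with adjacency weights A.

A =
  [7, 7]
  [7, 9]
A^⊗2 =
  [14, 14]
  [14, 14]

Each entry (A^⊗2)_ij equals the minimum over all length-2 walks i = v_0 → v_1 → … → v_2 = j of Σ_t A[v_t][v_{t+1}]. For example, for (i, j) = (0, 1) we minimise over 2 possible intermediate vertex sequences; the minimum is 14, attained along the walk 0 → 0 → 1.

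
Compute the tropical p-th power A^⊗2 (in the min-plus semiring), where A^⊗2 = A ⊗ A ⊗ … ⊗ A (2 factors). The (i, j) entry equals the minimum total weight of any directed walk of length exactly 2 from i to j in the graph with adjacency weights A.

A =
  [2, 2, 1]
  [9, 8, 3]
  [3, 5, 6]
A^⊗2 =
  [4, 4, 3]
  [6, 8, 9]
  [5, 5, 4]

Each entry (A^⊗2)_ij equals the minimum over all length-2 walks i = v_0 → v_1 → … → v_2 = j of Σ_t A[v_t][v_{t+1}]. For example, for (i, j) = (0, 2) we minimise over 3 possible intermediate vertex sequences; the minimum is 3, attained along the walk 0 → 0 → 2.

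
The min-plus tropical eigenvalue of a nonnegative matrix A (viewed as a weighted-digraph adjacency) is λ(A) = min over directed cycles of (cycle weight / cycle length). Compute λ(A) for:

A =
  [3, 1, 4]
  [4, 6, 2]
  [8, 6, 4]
λ(A) = 5/2

Enumerate directed cycles and compute their means (weight / length). Sample:
  cycle 0 → 0: weight = 3, length = 1, mean = 3/1 ≈ 3.000
  cycle 1 → 1: weight = 6, length = 1, mean = 6/1 ≈ 6.000
  cycle 2 → 2: weight = 4, length = 1, mean = 4/1 ≈ 4.000
  cycle 0 → 1 → 0: weight = 5, length = 2, mean = 5/2 ≈ 2.500
  cycle 0 → 2 → 0: weight = 12, length = 2, mean = 12/2 ≈ 6.000
  cycle 1 → 0 → 1: weight = 5, length = 2, mean = 5/2 ≈ 2.500
Minimum mean = 2.500, attained e.g. along the cycle 0 → 1 → 0 with weight 5 and length 2. So λ(A) = 5/2 = 5/2.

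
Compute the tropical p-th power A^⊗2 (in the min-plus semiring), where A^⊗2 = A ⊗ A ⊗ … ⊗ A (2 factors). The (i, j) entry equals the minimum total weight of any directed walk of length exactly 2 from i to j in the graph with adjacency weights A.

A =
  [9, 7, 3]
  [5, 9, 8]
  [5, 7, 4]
A^⊗2 =
  [8, 10, 7]
  [13, 12, 8]
  [9, 11, 8]

Each entry (A^⊗2)_ij equals the minimum over all length-2 walks i = v_0 → v_1 → … → v_2 = j of Σ_t A[v_t][v_{t+1}]. For example, for (i, j) = (0, 2) we minimise over 3 possible intermediate vertex sequences; the minimum is 7, attained along the walk 0 → 2 → 2.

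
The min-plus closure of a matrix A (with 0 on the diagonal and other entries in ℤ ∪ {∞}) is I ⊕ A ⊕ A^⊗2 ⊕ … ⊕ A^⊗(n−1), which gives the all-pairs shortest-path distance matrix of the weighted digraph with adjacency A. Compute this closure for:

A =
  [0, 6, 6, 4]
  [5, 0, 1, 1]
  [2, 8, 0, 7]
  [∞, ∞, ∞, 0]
Closure =
  [0, 6, 6, 4]
  [3, 0, 1, 1]
  [2, 8, 0, 6]
  [∞, ∞, ∞, 0]

This is the Floyd-Warshall all-pairs shortest-path computation. For each intermediate vertex k = 0, 1, …, 3, update dist[i][j] ← min(dist[i][j], dist[i][k] + dist[k][j]). The final matrix gives, for each (i, j), the minimum total weight of any directed path from i to j (possibly empty when i = j).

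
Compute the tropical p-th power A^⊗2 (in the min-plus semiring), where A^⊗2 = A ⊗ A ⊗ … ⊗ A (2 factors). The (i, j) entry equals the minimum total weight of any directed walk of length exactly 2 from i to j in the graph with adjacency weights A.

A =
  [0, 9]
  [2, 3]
A^⊗2 =
  [0, 9]
  [2, 6]

Each entry (A^⊗2)_ij equals the minimum over all length-2 walks i = v_0 → v_1 → … → v_2 = j of Σ_t A[v_t][v_{t+1}]. For example, for (i, j) = (0, 1) we minimise over 2 possible intermediate vertex sequences; the minimum is 9, attained along the walk 0 → 0 → 1.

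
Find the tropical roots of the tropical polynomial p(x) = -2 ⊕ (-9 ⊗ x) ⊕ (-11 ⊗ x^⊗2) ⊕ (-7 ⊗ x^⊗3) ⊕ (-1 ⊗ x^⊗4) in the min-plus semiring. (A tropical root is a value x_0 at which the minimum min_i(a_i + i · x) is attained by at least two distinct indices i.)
Roots: {-6, -4, 2, 7}

Each tropical root is a break point of the lower envelope of the lines y = a_i + i · x (there are 5 lines, with slopes 0, 1, ..., 4). Only the lines that attain the minimum somewhere contribute to roots; other lines are dominated. Here the surviving (envelope) indices are i = 4, i = 3, i = 2, i = 1, i = 0.
Intersections between consecutive envelope lines give the roots: for adjacent envelope indices i < j the intersection is x = (a_i − a_j) / (j − i). Reading off the sorted break points: {-6, -4, 2, 7}.
Verification: at each break x_0, at least two indices attain the minimum of min_i(a_i + i · x_0).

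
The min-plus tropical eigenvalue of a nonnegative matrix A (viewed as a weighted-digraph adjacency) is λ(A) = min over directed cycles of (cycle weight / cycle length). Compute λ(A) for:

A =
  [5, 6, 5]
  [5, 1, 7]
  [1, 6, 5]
λ(A) = 1

Enumerate directed cycles and compute their means (weight / length). Sample:
  cycle 0 → 0: weight = 5, length = 1, mean = 5/1 ≈ 5.000
  cycle 1 → 1: weight = 1, length = 1, mean = 1/1 ≈ 1.000
  cycle 2 → 2: weight = 5, length = 1, mean = 5/1 ≈ 5.000
  cycle 0 → 1 → 0: weight = 11, length = 2, mean = 11/2 ≈ 5.500
  cycle 0 → 2 → 0: weight = 6, length = 2, mean = 6/2 ≈ 3.000
  cycle 1 → 0 → 1: weight = 11, length = 2, mean = 11/2 ≈ 5.500
Minimum mean = 1.000, attained e.g. along the cycle 1 → 1 with weight 1 and length 1. So λ(A) = 1/1 = 1.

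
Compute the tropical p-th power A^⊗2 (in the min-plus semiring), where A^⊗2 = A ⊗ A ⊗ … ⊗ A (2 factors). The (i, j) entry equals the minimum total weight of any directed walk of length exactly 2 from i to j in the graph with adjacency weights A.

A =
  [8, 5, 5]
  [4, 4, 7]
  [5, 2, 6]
A^⊗2 =
  [9, 7, 11]
  [8, 8, 9]
  [6, 6, 9]

Each entry (A^⊗2)_ij equals the minimum over all length-2 walks i = v_0 → v_1 → … → v_2 = j of Σ_t A[v_t][v_{t+1}]. For example, for (i, j) = (0, 2) we minimise over 3 possible intermediate vertex sequences; the minimum is 11, attained along the walk 0 → 2 → 2.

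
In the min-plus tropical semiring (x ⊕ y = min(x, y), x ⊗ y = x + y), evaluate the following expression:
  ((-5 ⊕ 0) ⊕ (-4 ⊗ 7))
((-5 ⊕ 0) ⊕ (-4 ⊗ 7)) = -5

Expand innermost to outermost. Recall ⊕ takes the minimum of its arguments and ⊗ takes their sum. Working out the expression ((-5 ⊕ 0) ⊕ (-4 ⊗ 7)) gives -5.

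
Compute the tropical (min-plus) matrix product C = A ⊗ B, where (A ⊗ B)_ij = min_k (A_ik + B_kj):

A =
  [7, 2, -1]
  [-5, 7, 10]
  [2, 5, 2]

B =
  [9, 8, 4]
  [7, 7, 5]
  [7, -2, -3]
A ⊗ B =
  [6, -3, -4]
  [4, 3, -1]
  [9, 0, -1]

Apply the min-plus product entry-by-entry:
  C[0][0] = min over k of (A[0][0] + B[0][0] = 7 + 9 = 16, A[0][1] + B[1][0] = 2 + 7 = 9, A[0][2] + B[2][0] = -1 + 7 = 6) = 6 (attained at k = 2)
  C[0][1] = min over k of (A[0][0] + B[0][1] = 7 + 8 = 15, A[0][1] + B[1][1] = 2 + 7 = 9, A[0][2] + B[2][1] = -1 + -2 = -3) = -3 (attained at k = 2)
  C[0][2] = min over k of (A[0][0] + B[0][2] = 7 + 4 = 11, A[0][1] + B[1][2] = 2 + 5 = 7, A[0][2] + B[2][2] = -1 + -3 = -4) = -4 (attained at k = 2)
  C[1][0] = min over k of (A[1][0] + B[0][0] = -5 + 9 = 4, A[1][1] + B[1][0] = 7 + 7 = 14, A[1][2] + B[2][0] = 10 + 7 = 17) = 4 (attained at k = 0)
  C[1][1] = min over k of (A[1][0] + B[0][1] = -5 + 8 = 3, A[1][1] + B[1][1] = 7 + 7 = 14, A[1][2] + B[2][1] = 10 + -2 = 8) = 3 (attained at k = 0)
  C[1][2] = min over k of (A[1][0] + B[0][2] = -5 + 4 = -1, A[1][1] + B[1][2] = 7 + 5 = 12, A[1][2] + B[2][2] = 10 + -3 = 7) = -1 (attained at k = 0)
  C[2][0] = min over k of (A[2][0] + B[0][0] = 2 + 9 = 11, A[2][1] + B[1][0] = 5 + 7 = 12, A[2][2] + B[2][0] = 2 + 7 = 9) = 9 (attained at k = 2)
  C[2][1] = min over k of (A[2][0] + B[0][1] = 2 + 8 = 10, A[2][1] + B[1][1] = 5 + 7 = 12, A[2][2] + B[2][1] = 2 + -2 = 0) = 0 (attained at k = 2)
  C[2][2] = min over k of (A[2][0] + B[0][2] = 2 + 4 = 6, A[2][1] + B[1][2] = 5 + 5 = 10, A[2][2] + B[2][2] = 2 + -3 = -1) = -1 (attained at k = 2)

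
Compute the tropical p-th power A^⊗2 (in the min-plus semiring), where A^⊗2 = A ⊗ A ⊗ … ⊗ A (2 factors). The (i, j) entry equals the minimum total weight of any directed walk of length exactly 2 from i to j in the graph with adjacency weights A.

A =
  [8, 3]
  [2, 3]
A^⊗2 =
  [5, 6]
  [5, 5]

Each entry (A^⊗2)_ij equals the minimum over all length-2 walks i = v_0 → v_1 → … → v_2 = j of Σ_t A[v_t][v_{t+1}]. For example, for (i, j) = (0, 1) we minimise over 2 possible intermediate vertex sequences; the minimum is 6, attained along the walk 0 → 1 → 1.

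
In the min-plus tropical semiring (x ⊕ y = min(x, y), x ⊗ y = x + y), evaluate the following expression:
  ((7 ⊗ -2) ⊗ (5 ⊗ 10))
((7 ⊗ -2) ⊗ (5 ⊗ 10)) = 20

Expand innermost to outermost. Recall ⊕ takes the minimum of its arguments and ⊗ takes their sum. Working out the expression ((7 ⊗ -2) ⊗ (5 ⊗ 10)) gives 20.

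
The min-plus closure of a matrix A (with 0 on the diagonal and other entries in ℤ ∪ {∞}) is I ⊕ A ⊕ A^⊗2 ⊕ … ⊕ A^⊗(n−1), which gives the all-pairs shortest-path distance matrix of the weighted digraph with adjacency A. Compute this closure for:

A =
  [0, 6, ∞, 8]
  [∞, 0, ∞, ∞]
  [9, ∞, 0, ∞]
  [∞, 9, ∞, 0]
Closure =
  [0, 6, ∞, 8]
  [∞, 0, ∞, ∞]
  [9, 15, 0, 17]
  [∞, 9, ∞, 0]

This is the Floyd-Warshall all-pairs shortest-path computation. For each intermediate vertex k = 0, 1, …, 3, update dist[i][j] ← min(dist[i][j], dist[i][k] + dist[k][j]). The final matrix gives, for each (i, j), the minimum total weight of any directed path from i to j (possibly empty when i = j).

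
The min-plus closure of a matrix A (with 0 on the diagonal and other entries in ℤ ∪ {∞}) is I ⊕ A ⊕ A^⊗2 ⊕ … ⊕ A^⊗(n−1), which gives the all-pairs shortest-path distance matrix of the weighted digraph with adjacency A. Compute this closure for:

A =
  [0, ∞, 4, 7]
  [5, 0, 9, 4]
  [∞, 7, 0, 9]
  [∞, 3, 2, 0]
Closure =
  [0, 10, 4, 7]
  [5, 0, 6, 4]
  [12, 7, 0, 9]
  [8, 3, 2, 0]

This is the Floyd-Warshall all-pairs shortest-path computation. For each intermediate vertex k = 0, 1, …, 3, update dist[i][j] ← min(dist[i][j], dist[i][k] + dist[k][j]). The final matrix gives, for each (i, j), the minimum total weight of any directed path from i to j (possibly empty when i = j).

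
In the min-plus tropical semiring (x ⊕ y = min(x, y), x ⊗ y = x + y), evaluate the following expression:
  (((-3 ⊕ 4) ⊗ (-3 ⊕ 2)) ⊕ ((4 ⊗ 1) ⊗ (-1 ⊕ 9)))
(((-3 ⊕ 4) ⊗ (-3 ⊕ 2)) ⊕ ((4 ⊗ 1) ⊗ (-1 ⊕ 9))) = -6

Expand innermost to outermost. Recall ⊕ takes the minimum of its arguments and ⊗ takes their sum. Working out the expression (((-3 ⊕ 4) ⊗ (-3 ⊕ 2)) ⊕ ((4 ⊗ 1) ⊗ (-1 ⊕ 9))) gives -6.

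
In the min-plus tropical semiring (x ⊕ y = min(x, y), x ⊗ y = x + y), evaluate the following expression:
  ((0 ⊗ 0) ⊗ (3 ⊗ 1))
((0 ⊗ 0) ⊗ (3 ⊗ 1)) = 4

Expand innermost to outermost. Recall ⊕ takes the minimum of its arguments and ⊗ takes their sum. Working out the expression ((0 ⊗ 0) ⊗ (3 ⊗ 1)) gives 4.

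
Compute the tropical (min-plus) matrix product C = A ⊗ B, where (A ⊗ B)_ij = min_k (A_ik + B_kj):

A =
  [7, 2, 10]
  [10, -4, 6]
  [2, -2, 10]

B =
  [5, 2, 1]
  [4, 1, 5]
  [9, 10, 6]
A ⊗ B =
  [6, 3, 7]
  [0, -3, 1]
  [2, -1, 3]

Apply the min-plus product entry-by-entry:
  C[0][0] = min over k of (A[0][0] + B[0][0] = 7 + 5 = 12, A[0][1] + B[1][0] = 2 + 4 = 6, A[0][2] + B[2][0] = 10 + 9 = 19) = 6 (attained at k = 1)
  C[0][1] = min over k of (A[0][0] + B[0][1] = 7 + 2 = 9, A[0][1] + B[1][1] = 2 + 1 = 3, A[0][2] + B[2][1] = 10 + 10 = 20) = 3 (attained at k = 1)
  C[0][2] = min over k of (A[0][0] + B[0][2] = 7 + 1 = 8, A[0][1] + B[1][2] = 2 + 5 = 7, A[0][2] + B[2][2] = 10 + 6 = 16) = 7 (attained at k = 1)
  C[1][0] = min over k of (A[1][0] + B[0][0] = 10 + 5 = 15, A[1][1] + B[1][0] = -4 + 4 = 0, A[1][2] + B[2][0] = 6 + 9 = 15) = 0 (attained at k = 1)
  C[1][1] = min over k of (A[1][0] + B[0][1] = 10 + 2 = 12, A[1][1] + B[1][1] = -4 + 1 = -3, A[1][2] + B[2][1] = 6 + 10 = 16) = -3 (attained at k = 1)
  C[1][2] = min over k of (A[1][0] + B[0][2] = 10 + 1 = 11, A[1][1] + B[1][2] = -4 + 5 = 1, A[1][2] + B[2][2] = 6 + 6 = 12) = 1 (attained at k = 1)
  C[2][0] = min over k of (A[2][0] + B[0][0] = 2 + 5 = 7, A[2][1] + B[1][0] = -2 + 4 = 2, A[2][2] + B[2][0] = 10 + 9 = 19) = 2 (attained at k = 1)
  C[2][1] = min over k of (A[2][0] + B[0][1] = 2 + 2 = 4, A[2][1] + B[1][1] = -2 + 1 = -1, A[2][2] + B[2][1] = 10 + 10 = 20) = -1 (attained at k = 1)
  C[2][2] = min over k of (A[2][0] + B[0][2] = 2 + 1 = 3, A[2][1] + B[1][2] = -2 + 5 = 3, A[2][2] + B[2][2] = 10 + 6 = 16) = 3 (attained at k = 0)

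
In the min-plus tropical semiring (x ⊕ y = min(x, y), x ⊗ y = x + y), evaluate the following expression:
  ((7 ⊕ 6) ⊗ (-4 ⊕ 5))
((7 ⊕ 6) ⊗ (-4 ⊕ 5)) = 2

Expand innermost to outermost. Recall ⊕ takes the minimum of its arguments and ⊗ takes their sum. Working out the expression ((7 ⊕ 6) ⊗ (-4 ⊕ 5)) gives 2.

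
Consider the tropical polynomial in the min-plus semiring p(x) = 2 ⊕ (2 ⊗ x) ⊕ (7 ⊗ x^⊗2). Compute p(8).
p(8) = 2

A tropical monomial a ⊗ x^⊗i evaluates to a + i · x. Evaluating each term at x = 8:
  Term 0 contributes 2 + 0 · 8 = 2
  Term 1 contributes 2 + 1 · 8 = 10
  Term 2 contributes 7 + 2 · 8 = 23
p(8) = ⊕ of these = min[2, 10, 23] = 2.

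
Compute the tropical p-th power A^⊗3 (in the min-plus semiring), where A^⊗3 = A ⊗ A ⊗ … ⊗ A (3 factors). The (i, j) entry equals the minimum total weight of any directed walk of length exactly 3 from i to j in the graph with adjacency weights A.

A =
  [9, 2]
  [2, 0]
A^⊗3 =
  [4, 2]
  [2, 0]

Each entry (A^⊗3)_ij equals the minimum over all length-3 walks i = v_0 → v_1 → … → v_3 = j of Σ_t A[v_t][v_{t+1}]. For example, for (i, j) = (0, 1) we minimise over 4 possible intermediate vertex sequences; the minimum is 2, attained along the walk 0 → 1 → 1 → 1.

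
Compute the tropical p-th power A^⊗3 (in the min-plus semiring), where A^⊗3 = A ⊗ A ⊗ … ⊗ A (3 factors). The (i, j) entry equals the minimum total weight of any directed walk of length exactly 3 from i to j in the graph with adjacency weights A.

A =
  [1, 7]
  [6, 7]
A^⊗3 =
  [3, 9]
  [8, 14]

Each entry (A^⊗3)_ij equals the minimum over all length-3 walks i = v_0 → v_1 → … → v_3 = j of Σ_t A[v_t][v_{t+1}]. For example, for (i, j) = (0, 1) we minimise over 4 possible intermediate vertex sequences; the minimum is 9, attained along the walk 0 → 0 → 0 → 1.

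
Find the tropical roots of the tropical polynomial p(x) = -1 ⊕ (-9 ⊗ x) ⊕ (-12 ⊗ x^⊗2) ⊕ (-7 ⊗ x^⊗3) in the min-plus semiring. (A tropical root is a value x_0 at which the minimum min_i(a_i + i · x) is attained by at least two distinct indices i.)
Roots: {-5, 3, 8}

Each tropical root is a break point of the lower envelope of the lines y = a_i + i · x (there are 4 lines, with slopes 0, 1, ..., 3). Only the lines that attain the minimum somewhere contribute to roots; other lines are dominated. Here the surviving (envelope) indices are i = 3, i = 2, i = 1, i = 0.
Intersections between consecutive envelope lines give the roots: for adjacent envelope indices i < j the intersection is x = (a_i − a_j) / (j − i). Reading off the sorted break points: {-5, 3, 8}.
Verification: at each break x_0, at least two indices attain the minimum of min_i(a_i + i · x_0).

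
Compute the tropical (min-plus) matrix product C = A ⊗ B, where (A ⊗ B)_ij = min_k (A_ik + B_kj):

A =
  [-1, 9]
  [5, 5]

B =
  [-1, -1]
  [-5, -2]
A ⊗ B =
  [-2, -2]
  [0, 3]

Apply the min-plus product entry-by-entry:
  C[0][0] = min over k of (A[0][0] + B[0][0] = -1 + -1 = -2, A[0][1] + B[1][0] = 9 + -5 = 4) = -2 (attained at k = 0)
  C[0][1] = min over k of (A[0][0] + B[0][1] = -1 + -1 = -2, A[0][1] + B[1][1] = 9 + -2 = 7) = -2 (attained at k = 0)
  C[1][0] = min over k of (A[1][0] + B[0][0] = 5 + -1 = 4, A[1][1] + B[1][0] = 5 + -5 = 0) = 0 (attained at k = 1)
  C[1][1] = min over k of (A[1][0] + B[0][1] = 5 + -1 = 4, A[1][1] + B[1][1] = 5 + -2 = 3) = 3 (attained at k = 1)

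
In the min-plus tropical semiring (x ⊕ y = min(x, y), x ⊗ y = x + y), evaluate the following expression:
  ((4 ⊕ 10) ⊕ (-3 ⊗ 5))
((4 ⊕ 10) ⊕ (-3 ⊗ 5)) = 2

Expand innermost to outermost. Recall ⊕ takes the minimum of its arguments and ⊗ takes their sum. Working out the expression ((4 ⊕ 10) ⊕ (-3 ⊗ 5)) gives 2.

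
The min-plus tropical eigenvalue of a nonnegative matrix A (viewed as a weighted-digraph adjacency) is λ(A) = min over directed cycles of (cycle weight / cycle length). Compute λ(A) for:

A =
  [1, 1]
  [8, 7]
λ(A) = 1

Enumerate directed cycles and compute their means (weight / length). Sample:
  cycle 0 → 0: weight = 1, length = 1, mean = 1/1 ≈ 1.000
  cycle 1 → 1: weight = 7, length = 1, mean = 7/1 ≈ 7.000
  cycle 0 → 1 → 0: weight = 9, length = 2, mean = 9/2 ≈ 4.500
  cycle 1 → 0 → 1: weight = 9, length = 2, mean = 9/2 ≈ 4.500
Minimum mean = 1.000, attained e.g. along the cycle 0 → 0 with weight 1 and length 1. So λ(A) = 1/1 = 1.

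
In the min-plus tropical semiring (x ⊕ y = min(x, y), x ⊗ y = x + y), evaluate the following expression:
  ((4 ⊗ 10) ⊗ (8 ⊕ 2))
((4 ⊗ 10) ⊗ (8 ⊕ 2)) = 16

Expand innermost to outermost. Recall ⊕ takes the minimum of its arguments and ⊗ takes their sum. Working out the expression ((4 ⊗ 10) ⊗ (8 ⊕ 2)) gives 16.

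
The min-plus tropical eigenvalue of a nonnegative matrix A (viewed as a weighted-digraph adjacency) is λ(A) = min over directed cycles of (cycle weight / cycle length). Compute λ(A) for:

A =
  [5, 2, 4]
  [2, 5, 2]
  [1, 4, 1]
λ(A) = 1

Enumerate directed cycles and compute their means (weight / length). Sample:
  cycle 0 → 0: weight = 5, length = 1, mean = 5/1 ≈ 5.000
  cycle 1 → 1: weight = 5, length = 1, mean = 5/1 ≈ 5.000
  cycle 2 → 2: weight = 1, length = 1, mean = 1/1 ≈ 1.000
  cycle 0 → 1 → 0: weight = 4, length = 2, mean = 4/2 ≈ 2.000
  cycle 0 → 2 → 0: weight = 5, length = 2, mean = 5/2 ≈ 2.500
  cycle 1 → 0 → 1: weight = 4, length = 2, mean = 4/2 ≈ 2.000
Minimum mean = 1.000, attained e.g. along the cycle 2 → 2 with weight 1 and length 1. So λ(A) = 1/1 = 1.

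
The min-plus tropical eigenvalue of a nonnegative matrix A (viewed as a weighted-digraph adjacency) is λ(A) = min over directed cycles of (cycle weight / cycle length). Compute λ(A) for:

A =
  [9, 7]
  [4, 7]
λ(A) = 11/2

Enumerate directed cycles and compute their means (weight / length). Sample:
  cycle 0 → 0: weight = 9, length = 1, mean = 9/1 ≈ 9.000
  cycle 1 → 1: weight = 7, length = 1, mean = 7/1 ≈ 7.000
  cycle 0 → 1 → 0: weight = 11, length = 2, mean = 11/2 ≈ 5.500
  cycle 1 → 0 → 1: weight = 11, length = 2, mean = 11/2 ≈ 5.500
Minimum mean = 5.500, attained e.g. along the cycle 0 → 1 → 0 with weight 11 and length 2. So λ(A) = 11/2 = 11/2.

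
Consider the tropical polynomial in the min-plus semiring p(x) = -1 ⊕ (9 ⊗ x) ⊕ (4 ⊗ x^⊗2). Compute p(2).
p(2) = -1

A tropical monomial a ⊗ x^⊗i evaluates to a + i · x. Evaluating each term at x = 2:
  Term 0 contributes -1 + 0 · 2 = -1
  Term 1 contributes 9 + 1 · 2 = 11
  Term 2 contributes 4 + 2 · 2 = 8
p(2) = ⊕ of these = min[-1, 11, 8] = -1.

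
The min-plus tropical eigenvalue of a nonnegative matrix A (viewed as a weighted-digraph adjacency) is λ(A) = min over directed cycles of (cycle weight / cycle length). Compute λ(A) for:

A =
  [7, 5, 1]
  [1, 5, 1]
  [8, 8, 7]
λ(A) = 3

Enumerate directed cycles and compute their means (weight / length). Sample:
  cycle 0 → 0: weight = 7, length = 1, mean = 7/1 ≈ 7.000
  cycle 1 → 1: weight = 5, length = 1, mean = 5/1 ≈ 5.000
  cycle 2 → 2: weight = 7, length = 1, mean = 7/1 ≈ 7.000
  cycle 0 → 1 → 0: weight = 6, length = 2, mean = 6/2 ≈ 3.000
  cycle 0 → 2 → 0: weight = 9, length = 2, mean = 9/2 ≈ 4.500
  cycle 1 → 0 → 1: weight = 6, length = 2, mean = 6/2 ≈ 3.000
Minimum mean = 3.000, attained e.g. along the cycle 0 → 1 → 0 with weight 6 and length 2. So λ(A) = 6/2 = 3.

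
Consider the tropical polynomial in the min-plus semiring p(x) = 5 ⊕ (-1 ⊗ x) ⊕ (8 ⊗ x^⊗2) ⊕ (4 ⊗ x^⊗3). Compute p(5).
p(5) = 4

A tropical monomial a ⊗ x^⊗i evaluates to a + i · x. Evaluating each term at x = 5:
  Term 0 contributes 5 + 0 · 5 = 5
  Term 1 contributes -1 + 1 · 5 = 4
  Term 2 contributes 8 + 2 · 5 = 18
  Term 3 contributes 4 + 3 · 5 = 19
p(5) = ⊕ of these = min[5, 4, 18, 19] = 4.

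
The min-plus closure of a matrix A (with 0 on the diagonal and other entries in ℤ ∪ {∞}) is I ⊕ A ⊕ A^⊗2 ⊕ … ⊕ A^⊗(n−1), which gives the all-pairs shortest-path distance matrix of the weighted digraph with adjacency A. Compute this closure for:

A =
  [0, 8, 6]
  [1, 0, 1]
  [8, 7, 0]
Closure =
  [0, 8, 6]
  [1, 0, 1]
  [8, 7, 0]

This is the Floyd-Warshall all-pairs shortest-path computation. For each intermediate vertex k = 0, 1, …, 2, update dist[i][j] ← min(dist[i][j], dist[i][k] + dist[k][j]). The final matrix gives, for each (i, j), the minimum total weight of any directed path from i to j (possibly empty when i = j).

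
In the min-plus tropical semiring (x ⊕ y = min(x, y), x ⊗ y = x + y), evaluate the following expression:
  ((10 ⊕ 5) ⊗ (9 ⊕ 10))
((10 ⊕ 5) ⊗ (9 ⊕ 10)) = 14

Expand innermost to outermost. Recall ⊕ takes the minimum of its arguments and ⊗ takes their sum. Working out the expression ((10 ⊕ 5) ⊗ (9 ⊕ 10)) gives 14.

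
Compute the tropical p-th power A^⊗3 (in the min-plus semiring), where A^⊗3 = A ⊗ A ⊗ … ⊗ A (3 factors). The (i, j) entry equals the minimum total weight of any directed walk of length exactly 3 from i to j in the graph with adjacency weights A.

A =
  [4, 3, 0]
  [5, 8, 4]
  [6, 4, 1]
A^⊗3 =
  [7, 5, 2]
  [11, 9, 6]
  [8, 6, 3]

Each entry (A^⊗3)_ij equals the minimum over all length-3 walks i = v_0 → v_1 → … → v_3 = j of Σ_t A[v_t][v_{t+1}]. For example, for (i, j) = (0, 2) we minimise over 9 possible intermediate vertex sequences; the minimum is 2, attained along the walk 0 → 2 → 2 → 2.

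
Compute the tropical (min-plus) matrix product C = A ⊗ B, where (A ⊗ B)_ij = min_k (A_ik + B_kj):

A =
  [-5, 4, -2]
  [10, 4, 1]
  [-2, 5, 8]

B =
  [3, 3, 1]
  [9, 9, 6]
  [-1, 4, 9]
A ⊗ B =
  [-3, -2, -4]
  [0, 5, 10]
  [1, 1, -1]

Apply the min-plus product entry-by-entry:
  C[0][0] = min over k of (A[0][0] + B[0][0] = -5 + 3 = -2, A[0][1] + B[1][0] = 4 + 9 = 13, A[0][2] + B[2][0] = -2 + -1 = -3) = -3 (attained at k = 2)
  C[0][1] = min over k of (A[0][0] + B[0][1] = -5 + 3 = -2, A[0][1] + B[1][1] = 4 + 9 = 13, A[0][2] + B[2][1] = -2 + 4 = 2) = -2 (attained at k = 0)
  C[0][2] = min over k of (A[0][0] + B[0][2] = -5 + 1 = -4, A[0][1] + B[1][2] = 4 + 6 = 10, A[0][2] + B[2][2] = -2 + 9 = 7) = -4 (attained at k = 0)
  C[1][0] = min over k of (A[1][0] + B[0][0] = 10 + 3 = 13, A[1][1] + B[1][0] = 4 + 9 = 13, A[1][2] + B[2][0] = 1 + -1 = 0) = 0 (attained at k = 2)
  C[1][1] = min over k of (A[1][0] + B[0][1] = 10 + 3 = 13, A[1][1] + B[1][1] = 4 + 9 = 13, A[1][2] + B[2][1] = 1 + 4 = 5) = 5 (attained at k = 2)
  C[1][2] = min over k of (A[1][0] + B[0][2] = 10 + 1 = 11, A[1][1] + B[1][2] = 4 + 6 = 10, A[1][2] + B[2][2] = 1 + 9 = 10) = 10 (attained at k = 1)
  C[2][0] = min over k of (A[2][0] + B[0][0] = -2 + 3 = 1, A[2][1] + B[1][0] = 5 + 9 = 14, A[2][2] + B[2][0] = 8 + -1 = 7) = 1 (attained at k = 0)
  C[2][1] = min over k of (A[2][0] + B[0][1] = -2 + 3 = 1, A[2][1] + B[1][1] = 5 + 9 = 14, A[2][2] + B[2][1] = 8 + 4 = 12) = 1 (attained at k = 0)
  C[2][2] = min over k of (A[2][0] + B[0][2] = -2 + 1 = -1, A[2][1] + B[1][2] = 5 + 6 = 11, A[2][2] + B[2][2] = 8 + 9 = 17) = -1 (attained at k = 0)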